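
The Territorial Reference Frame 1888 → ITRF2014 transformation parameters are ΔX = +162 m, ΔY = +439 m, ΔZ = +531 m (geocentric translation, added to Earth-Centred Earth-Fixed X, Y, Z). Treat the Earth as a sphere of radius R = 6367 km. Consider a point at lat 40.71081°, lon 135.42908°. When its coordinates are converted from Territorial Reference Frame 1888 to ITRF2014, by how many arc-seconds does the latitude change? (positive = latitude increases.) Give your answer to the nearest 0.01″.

sin φ = 0.652241, cos φ = 0.758011, sin λ = 0.701792, cos λ = -0.712382.
North component: ΔN = −sin φ cos λ·ΔX − sin φ sin λ·ΔY + cos φ·ΔZ = −(0.652241)(-0.712382)(162) − (0.652241)(0.701792)(439) + (0.758011)(531) = 276.83 m.
1° of latitude spans πR/180 = 111125 m, so Δφ = 276.83 / 111125 × 3600 = 8.968″.

Δφ = 8.97″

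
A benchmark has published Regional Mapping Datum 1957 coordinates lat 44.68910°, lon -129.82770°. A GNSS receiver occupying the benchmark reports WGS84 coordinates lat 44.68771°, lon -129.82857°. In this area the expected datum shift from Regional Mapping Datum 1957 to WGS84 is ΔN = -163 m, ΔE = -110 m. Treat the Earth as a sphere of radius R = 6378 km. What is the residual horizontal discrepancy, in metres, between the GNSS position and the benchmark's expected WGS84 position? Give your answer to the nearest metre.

Observed coordinate differences: Δφ = -0.00139°, Δλ = -0.00087°.
Converting to metres (1° lat = 111317 m, cos φ = 0.710933): observed ΔN = -154.7 m, observed ΔE = -68.9 m.
Subtracting the expected shift leaves a residual of -154.7 − (-163) = 8.3 m north and -68.9 − (-110) = 41.1 m east.
Residual distance = √(8.3² + 41.1²) = 42.0 m.

42 m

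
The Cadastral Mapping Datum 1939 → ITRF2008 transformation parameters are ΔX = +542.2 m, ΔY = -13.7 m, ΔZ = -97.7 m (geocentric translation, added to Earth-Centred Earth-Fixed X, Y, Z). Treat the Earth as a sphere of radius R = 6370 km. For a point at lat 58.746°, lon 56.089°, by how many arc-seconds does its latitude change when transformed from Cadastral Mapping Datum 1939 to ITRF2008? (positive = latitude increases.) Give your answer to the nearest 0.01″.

sin φ = 0.854876, cos φ = 0.518833, sin λ = 0.829905, cos λ = 0.557904.
North component: ΔN = −sin φ cos λ·ΔX − sin φ sin λ·ΔY + cos φ·ΔZ = −(0.854876)(0.557904)(542.2) − (0.854876)(0.829905)(-13.7) + (0.518833)(-97.7) = -299.57 m.
1° of latitude spans πR/180 = 111177 m, so Δφ = -299.57 / 111177 × 3600 = -9.700″.

Δφ = -9.70″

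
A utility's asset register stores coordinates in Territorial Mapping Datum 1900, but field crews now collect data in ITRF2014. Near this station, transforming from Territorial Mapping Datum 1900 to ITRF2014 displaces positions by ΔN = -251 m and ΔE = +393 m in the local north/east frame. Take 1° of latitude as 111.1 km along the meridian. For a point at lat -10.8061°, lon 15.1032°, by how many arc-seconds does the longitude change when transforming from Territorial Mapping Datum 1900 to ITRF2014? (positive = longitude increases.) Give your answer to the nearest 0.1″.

At latitude -10.8061°, cos φ = 0.982267.
1° of longitude at this latitude = 111.1 × cos φ = 109.13 km, so Δλ = 393.0 / 109129.9 = 0.0036012° = 12.964″.

Δλ = 13.0″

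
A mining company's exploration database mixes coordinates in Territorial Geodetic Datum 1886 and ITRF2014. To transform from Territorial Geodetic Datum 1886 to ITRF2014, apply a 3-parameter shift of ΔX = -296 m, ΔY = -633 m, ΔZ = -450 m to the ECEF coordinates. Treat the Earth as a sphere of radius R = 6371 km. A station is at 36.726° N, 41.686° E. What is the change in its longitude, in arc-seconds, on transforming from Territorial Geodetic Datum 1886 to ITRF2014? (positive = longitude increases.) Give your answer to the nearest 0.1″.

sin φ = 0.597989, cos φ = 0.801504, sin λ = 0.665048, cos λ = 0.746801.
East component: ΔE = −sin λ·ΔX + cos λ·ΔY = −(0.665048)(-296) + (0.746801)(-633) = -275.87 m.
1° of latitude spans πR/180 = 111195 m; at latitude φ, 1° of longitude spans that × cos φ = 89123.2 m, so Δλ = -275.87 / 89123.2 × 3600 = -11.143″.

Δλ = -11.1″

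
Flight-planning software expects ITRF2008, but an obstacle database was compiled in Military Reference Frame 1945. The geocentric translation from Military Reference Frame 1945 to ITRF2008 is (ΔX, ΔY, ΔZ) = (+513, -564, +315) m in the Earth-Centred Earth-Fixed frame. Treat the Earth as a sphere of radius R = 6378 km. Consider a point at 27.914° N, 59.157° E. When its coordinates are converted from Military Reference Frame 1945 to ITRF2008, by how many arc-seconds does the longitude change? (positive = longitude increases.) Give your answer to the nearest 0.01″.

sin φ = 0.468146, cos φ = 0.883651, sin λ = 0.858575, cos λ = 0.512687.
East component: ΔE = −sin λ·ΔX + cos λ·ΔY = −(0.858575)(513) + (0.512687)(-564) = -729.60 m.
1° of latitude spans πR/180 = 111317 m; at latitude φ, 1° of longitude spans that × cos φ = 98365.5 m, so Δλ = -729.60 / 98365.5 × 3600 = -26.702″.

Δλ = -26.70″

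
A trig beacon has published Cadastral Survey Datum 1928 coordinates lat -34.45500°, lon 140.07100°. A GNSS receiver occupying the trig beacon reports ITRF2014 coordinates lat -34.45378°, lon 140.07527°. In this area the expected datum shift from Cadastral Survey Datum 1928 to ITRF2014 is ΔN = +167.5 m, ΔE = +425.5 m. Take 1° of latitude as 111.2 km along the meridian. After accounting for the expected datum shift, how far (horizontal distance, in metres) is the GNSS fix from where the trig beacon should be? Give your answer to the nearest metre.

47 m

Observed coordinate differences: Δφ = +0.00122°, Δλ = +0.00427°.
Converting to metres (1° lat = 111200 m, cos φ = 0.824571): observed ΔN = 135.7 m, observed ΔE = 391.5 m.
Subtracting the expected shift leaves a residual of 135.7 − (167.5) = -31.8 m north and 391.5 − (425.5) = -34.0 m east.
Residual distance = √((-31.8)² + (-34.0)²) = 46.6 m.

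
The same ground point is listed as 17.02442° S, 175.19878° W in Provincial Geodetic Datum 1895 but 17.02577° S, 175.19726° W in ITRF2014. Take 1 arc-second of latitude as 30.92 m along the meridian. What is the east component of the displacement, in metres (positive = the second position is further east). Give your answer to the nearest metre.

ΔE = 162 m

Δφ = -17.02577° − -17.02442° = -0.00135°; Δλ = -175.19726° − -175.19878° = +0.00152°.
1° of latitude = 3600 × 30.92 = 111312 m.
ΔN = Δφ × 111312 = -150.3 m; ΔE = Δλ × 111312 × cos(-17.02442°) = +0.00152 × 111312 × 0.956180 = 161.8 m.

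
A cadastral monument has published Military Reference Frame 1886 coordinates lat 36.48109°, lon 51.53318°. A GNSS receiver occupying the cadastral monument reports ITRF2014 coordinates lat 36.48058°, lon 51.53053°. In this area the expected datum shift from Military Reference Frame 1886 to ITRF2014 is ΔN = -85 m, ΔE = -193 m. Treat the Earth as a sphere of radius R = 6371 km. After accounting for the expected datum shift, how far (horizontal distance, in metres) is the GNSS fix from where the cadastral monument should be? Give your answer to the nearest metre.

52 m

Observed coordinate differences: Δφ = -0.00051°, Δλ = -0.00265°.
Converting to metres (1° lat = 111195 m, cos φ = 0.804053): observed ΔN = -56.7 m, observed ΔE = -236.9 m.
Subtracting the expected shift leaves a residual of -56.7 − (-85) = 28.3 m north and -236.9 − (-193) = -43.9 m east.
Residual distance = √(28.3² + (-43.9)²) = 52.2 m.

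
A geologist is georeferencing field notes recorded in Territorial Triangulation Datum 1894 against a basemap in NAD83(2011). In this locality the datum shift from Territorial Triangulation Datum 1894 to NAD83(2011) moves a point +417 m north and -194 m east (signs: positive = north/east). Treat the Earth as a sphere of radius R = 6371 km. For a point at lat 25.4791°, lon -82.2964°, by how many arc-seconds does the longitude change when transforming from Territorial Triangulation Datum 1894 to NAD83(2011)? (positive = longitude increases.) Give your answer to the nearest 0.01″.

Δλ = -6.96″

At latitude 25.4791°, cos φ = 0.902742.
One radian of longitude at latitude φ spans R cos φ, so Δλ = ΔE / (R cos φ) = -194.0 / (6371000 × 0.902742) = -3.3731e-05 rad = -6.958″.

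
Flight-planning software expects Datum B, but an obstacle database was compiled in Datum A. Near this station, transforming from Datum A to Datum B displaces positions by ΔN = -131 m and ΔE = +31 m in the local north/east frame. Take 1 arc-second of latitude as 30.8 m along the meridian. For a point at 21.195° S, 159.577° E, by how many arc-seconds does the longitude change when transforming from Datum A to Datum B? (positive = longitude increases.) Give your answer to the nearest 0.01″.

Δλ = 1.08″

At latitude -21.195°, cos φ = 0.932355.
1″ of longitude at this latitude = 30.80 × cos φ = 28.7165 m, so Δλ = 31.0 / 28.7165 = 1.080″.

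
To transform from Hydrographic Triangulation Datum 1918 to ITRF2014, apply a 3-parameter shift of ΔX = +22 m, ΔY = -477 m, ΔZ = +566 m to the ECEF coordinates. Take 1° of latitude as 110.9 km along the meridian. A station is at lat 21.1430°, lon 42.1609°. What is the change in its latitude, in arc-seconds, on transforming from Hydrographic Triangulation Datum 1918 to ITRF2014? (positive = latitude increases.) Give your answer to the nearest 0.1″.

Δφ = 20.7″

sin φ = 0.360697, cos φ = 0.932683, sin λ = 0.671215, cos λ = 0.741263.
North component: ΔN = −sin φ cos λ·ΔX − sin φ sin λ·ΔY + cos φ·ΔZ = −(0.360697)(0.741263)(22) − (0.360697)(0.671215)(-477) + (0.932683)(566) = 637.50 m.
1° of latitude spans 110900 m, so Δφ = 637.50 / 110900 × 3600 = 20.694″.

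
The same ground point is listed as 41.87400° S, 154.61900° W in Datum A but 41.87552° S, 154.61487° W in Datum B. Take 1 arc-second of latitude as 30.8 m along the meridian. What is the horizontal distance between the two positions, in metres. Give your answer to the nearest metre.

Δφ = -41.87552° − -41.87400° = -0.00152°; Δλ = -154.61487° − -154.61900° = +0.00413°.
1° of latitude = 3600 × 30.80 = 110880 m.
ΔN = Δφ × 110880 = -168.5 m; ΔE = Δλ × 110880 × cos(-41.87400°) = +0.00413 × 110880 × 0.744615 = 341.0 m.
Distance = √(ΔE² + ΔN²) = √(341.0² + (-168.5)²) = 380.4 m.

380 m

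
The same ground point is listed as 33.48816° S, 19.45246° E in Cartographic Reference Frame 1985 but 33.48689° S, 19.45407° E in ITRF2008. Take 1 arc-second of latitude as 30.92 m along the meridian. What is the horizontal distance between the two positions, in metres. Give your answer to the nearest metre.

206 m

Δφ = -33.48689° − -33.48816° = +0.00127°; Δλ = 19.45407° − 19.45246° = +0.00161°.
1° of latitude = 3600 × 30.92 = 111312 m.
ΔN = Δφ × 111312 = 141.4 m; ΔE = Δλ × 111312 × cos(-33.48816°) = +0.00161 × 111312 × 0.834000 = 149.5 m.
Distance = √(ΔE² + ΔN²) = √(149.5² + 141.4²) = 205.7 m.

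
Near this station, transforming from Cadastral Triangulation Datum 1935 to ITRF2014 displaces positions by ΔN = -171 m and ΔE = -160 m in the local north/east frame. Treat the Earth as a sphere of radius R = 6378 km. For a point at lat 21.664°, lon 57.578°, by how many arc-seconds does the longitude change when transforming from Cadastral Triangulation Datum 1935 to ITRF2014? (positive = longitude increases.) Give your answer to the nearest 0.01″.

At latitude 21.664°, cos φ = 0.929365.
One radian of longitude at latitude φ spans R cos φ, so Δλ = ΔE / (R cos φ) = -160.0 / (6378000 × 0.929365) = -2.6993e-05 rad = -5.568″.

Δλ = -5.57″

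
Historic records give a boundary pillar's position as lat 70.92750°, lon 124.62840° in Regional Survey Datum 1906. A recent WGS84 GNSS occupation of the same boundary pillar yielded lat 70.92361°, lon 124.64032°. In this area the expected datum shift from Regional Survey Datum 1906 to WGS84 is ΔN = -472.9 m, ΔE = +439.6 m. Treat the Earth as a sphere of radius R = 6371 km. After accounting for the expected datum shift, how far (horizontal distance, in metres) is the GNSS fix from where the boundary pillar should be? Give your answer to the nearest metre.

41 m

Observed coordinate differences: Δφ = -0.00389°, Δλ = +0.01192°.
Converting to metres (1° lat = 111195 m, cos φ = 0.326764): observed ΔN = -432.5 m, observed ΔE = 433.1 m.
Subtracting the expected shift leaves a residual of -432.5 − (-472.9) = 40.4 m north and 433.1 − (439.6) = -6.5 m east.
Residual distance = √(40.4² + (-6.5)²) = 40.9 m.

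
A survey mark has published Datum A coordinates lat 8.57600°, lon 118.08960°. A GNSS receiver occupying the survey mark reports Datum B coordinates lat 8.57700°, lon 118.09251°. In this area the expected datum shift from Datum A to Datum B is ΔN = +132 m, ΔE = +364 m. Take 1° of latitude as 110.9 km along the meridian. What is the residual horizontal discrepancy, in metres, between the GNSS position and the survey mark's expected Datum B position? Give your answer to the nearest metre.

Observed coordinate differences: Δφ = +0.00100°, Δλ = +0.00291°.
Converting to metres (1° lat = 110900 m, cos φ = 0.988819): observed ΔN = 110.9 m, observed ΔE = 319.1 m.
Subtracting the expected shift leaves a residual of 110.9 − (132) = -21.1 m north and 319.1 − (364) = -44.9 m east.
Residual distance = √((-21.1)² + (-44.9)²) = 49.6 m.

50 m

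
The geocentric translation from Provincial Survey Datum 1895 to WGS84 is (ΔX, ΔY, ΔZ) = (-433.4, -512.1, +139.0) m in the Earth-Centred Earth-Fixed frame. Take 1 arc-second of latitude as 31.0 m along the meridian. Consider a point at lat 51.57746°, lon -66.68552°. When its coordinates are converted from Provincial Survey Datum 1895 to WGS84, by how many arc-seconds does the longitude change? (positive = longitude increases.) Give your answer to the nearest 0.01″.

sin φ = 0.783449, cos φ = 0.621456, sin λ = -0.918346, cos λ = 0.395778.
East component: ΔE = −sin λ·ΔX + cos λ·ΔY = −(-0.918346)(-433.4) + (0.395778)(-512.1) = -600.69 m.
1° of latitude spans 3600 × 31.00 = 111600 m; at latitude φ, 1° of longitude spans that × cos φ = 69354.5 m, so Δλ = -600.69 / 69354.5 × 3600 = -31.180″.

Δλ = -31.18″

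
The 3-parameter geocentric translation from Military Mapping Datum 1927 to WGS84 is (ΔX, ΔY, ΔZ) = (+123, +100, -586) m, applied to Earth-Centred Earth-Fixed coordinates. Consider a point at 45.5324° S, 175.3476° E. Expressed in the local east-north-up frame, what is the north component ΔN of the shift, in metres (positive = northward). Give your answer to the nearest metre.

ΔN = -492 m

The local north axis is (−sin φ cos λ, −sin φ sin λ, cos φ), giving ΔN = -87.489 + 5.788 − 410.496 = -492.20 m.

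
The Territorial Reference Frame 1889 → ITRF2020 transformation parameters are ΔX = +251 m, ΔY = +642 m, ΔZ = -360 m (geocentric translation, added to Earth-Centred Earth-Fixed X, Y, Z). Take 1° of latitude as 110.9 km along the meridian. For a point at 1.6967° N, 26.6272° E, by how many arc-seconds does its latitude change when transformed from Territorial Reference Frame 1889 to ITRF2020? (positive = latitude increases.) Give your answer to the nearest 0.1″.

Δφ = -12.2″

sin φ = 0.029609, cos φ = 0.999562, sin λ = 0.448184, cos λ = 0.893942.
North component: ΔN = −sin φ cos λ·ΔX − sin φ sin λ·ΔY + cos φ·ΔZ = −(0.029609)(0.893942)(251) − (0.029609)(0.448184)(642) + (0.999562)(-360) = -375.01 m.
1° of latitude spans 110900 m, so Δφ = -375.01 / 110900 × 3600 = -12.173″.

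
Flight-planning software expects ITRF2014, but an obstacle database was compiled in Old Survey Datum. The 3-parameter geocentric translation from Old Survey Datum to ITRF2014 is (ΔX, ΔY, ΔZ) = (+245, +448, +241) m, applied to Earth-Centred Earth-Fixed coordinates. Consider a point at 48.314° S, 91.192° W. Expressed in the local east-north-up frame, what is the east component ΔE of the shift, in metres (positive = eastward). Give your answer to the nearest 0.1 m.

ΔE = 235.6 m

The local east axis at (φ, λ) is (−sin λ, cos λ, 0), so ΔE = −sin(-91.192°)·245 + cos(-91.192°)·448 = 235.63 m.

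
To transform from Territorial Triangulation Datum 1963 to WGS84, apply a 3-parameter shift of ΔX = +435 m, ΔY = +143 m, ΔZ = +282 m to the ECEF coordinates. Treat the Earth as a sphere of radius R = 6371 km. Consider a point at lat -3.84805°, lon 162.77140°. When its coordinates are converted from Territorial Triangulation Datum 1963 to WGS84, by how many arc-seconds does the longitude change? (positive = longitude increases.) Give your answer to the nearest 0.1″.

sin φ = -0.067111, cos φ = 0.997746, sin λ = 0.296185, cos λ = -0.955131.
East component: ΔE = −sin λ·ΔX + cos λ·ΔY = −(0.296185)(435) + (-0.955131)(143) = -265.42 m.
1° of latitude spans πR/180 = 111195 m; at latitude φ, 1° of longitude spans that × cos φ = 110944.2 m, so Δλ = -265.42 / 110944.2 × 3600 = -8.613″.

Δλ = -8.6″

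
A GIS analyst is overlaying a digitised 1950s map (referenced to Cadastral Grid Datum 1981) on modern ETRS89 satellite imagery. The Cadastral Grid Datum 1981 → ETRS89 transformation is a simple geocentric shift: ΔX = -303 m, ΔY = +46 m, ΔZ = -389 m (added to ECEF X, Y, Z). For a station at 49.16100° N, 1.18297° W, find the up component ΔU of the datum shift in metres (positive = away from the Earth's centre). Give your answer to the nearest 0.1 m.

The local up (radial) axis is (cos φ cos λ, cos φ sin λ, sin φ), giving ΔU = -198.100 − 0.621 − 294.298 = -493.02 m.

ΔU = -493.0 m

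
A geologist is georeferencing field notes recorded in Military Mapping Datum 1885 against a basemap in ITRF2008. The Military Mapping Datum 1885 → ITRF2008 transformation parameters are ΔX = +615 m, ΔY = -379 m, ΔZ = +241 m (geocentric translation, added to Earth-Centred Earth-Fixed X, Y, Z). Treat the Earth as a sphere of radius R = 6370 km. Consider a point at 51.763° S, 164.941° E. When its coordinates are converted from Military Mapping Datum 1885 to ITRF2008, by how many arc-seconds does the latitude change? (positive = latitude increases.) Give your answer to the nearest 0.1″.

sin φ = -0.785457, cos φ = 0.618916, sin λ = 0.259814, cos λ = -0.965659.
North component: ΔN = −sin φ cos λ·ΔX − sin φ sin λ·ΔY + cos φ·ΔZ = −(-0.785457)(-0.965659)(615) − (-0.785457)(0.259814)(-379) + (0.618916)(241) = -394.65 m.
1° of latitude spans πR/180 = 111177 m, so Δφ = -394.65 / 111177 × 3600 = -12.779″.

Δφ = -12.8″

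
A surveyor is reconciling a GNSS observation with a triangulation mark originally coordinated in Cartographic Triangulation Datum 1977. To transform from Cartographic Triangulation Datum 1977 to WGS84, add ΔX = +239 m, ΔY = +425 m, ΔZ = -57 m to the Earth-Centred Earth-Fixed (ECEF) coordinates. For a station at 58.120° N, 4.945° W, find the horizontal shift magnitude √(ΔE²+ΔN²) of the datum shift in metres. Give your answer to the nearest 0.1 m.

487.5 m

At φ = 58.120°, λ = -4.945°: sin φ = 0.849156, cos φ = 0.528142, sin λ = -0.086199, cos λ = 0.996278.
ΔE = −sin λ·ΔX + cos λ·ΔY = −(-0.086199)·(239) + (0.996278)·(425) = 444.02 m.
ΔN = −sin φ cos λ·ΔX − sin φ sin λ·ΔY + cos φ·ΔZ = −(0.849156)(0.996278)(239) − (0.849156)(-0.086199)(425) + (0.528142)(-57) = -201.19 m.
Horizontal magnitude = √(ΔE² + ΔN²) = √(444.02² + (-201.19)²) = 487.47 m.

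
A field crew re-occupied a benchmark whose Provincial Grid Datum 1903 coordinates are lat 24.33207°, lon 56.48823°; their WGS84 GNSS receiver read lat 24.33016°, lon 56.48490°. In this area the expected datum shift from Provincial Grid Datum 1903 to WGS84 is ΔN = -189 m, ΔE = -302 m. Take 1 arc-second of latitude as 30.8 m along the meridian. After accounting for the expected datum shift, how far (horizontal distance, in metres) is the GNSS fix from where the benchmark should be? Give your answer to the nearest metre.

41 m

Observed coordinate differences: Δφ = -0.00191°, Δλ = -0.00333°.
Converting to metres (1° lat = 110880 m, cos φ = 0.911173): observed ΔN = -211.8 m, observed ΔE = -336.4 m.
Subtracting the expected shift leaves a residual of -211.8 − (-189) = -22.8 m north and -336.4 − (-302) = -34.4 m east.
Residual distance = √((-22.8)² + (-34.4)²) = 41.3 m.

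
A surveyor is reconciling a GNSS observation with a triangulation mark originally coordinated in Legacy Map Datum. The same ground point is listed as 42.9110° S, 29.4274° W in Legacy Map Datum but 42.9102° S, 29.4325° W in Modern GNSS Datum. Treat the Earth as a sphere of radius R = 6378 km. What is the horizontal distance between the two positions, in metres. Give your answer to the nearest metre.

425 m

Δφ = -42.9102° − -42.9110° = +0.0008°; Δλ = -29.4325° − -29.4274° = -0.0051°.
1° along a meridian = πR/180 = 111317 m.
ΔN = Δφ × 111317 = 89.1 m; ΔE = Δλ × 111317 × cos(-42.9110°) = -0.0051 × 111317 × 0.732412 = -415.8 m.
Distance = √(ΔE² + ΔN²) = √((-415.8)² + 89.1²) = 425.2 m.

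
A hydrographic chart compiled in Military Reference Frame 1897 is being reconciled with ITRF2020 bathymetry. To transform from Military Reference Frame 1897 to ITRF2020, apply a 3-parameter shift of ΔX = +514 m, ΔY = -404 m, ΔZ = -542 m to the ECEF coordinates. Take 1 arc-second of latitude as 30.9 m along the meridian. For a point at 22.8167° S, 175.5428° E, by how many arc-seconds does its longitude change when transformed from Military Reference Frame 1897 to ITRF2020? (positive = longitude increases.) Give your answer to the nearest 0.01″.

sin φ = -0.387784, cos φ = 0.921750, sin λ = 0.077714, cos λ = -0.996976.
East component: ΔE = −sin λ·ΔX + cos λ·ΔY = −(0.077714)(514) + (-0.996976)(-404) = 362.83 m.
1° of latitude spans 3600 × 30.90 = 111240 m; at latitude φ, 1° of longitude spans that × cos φ = 102535.5 m, so Δλ = 362.83 / 102535.5 × 3600 = 12.739″.

Δλ = 12.74″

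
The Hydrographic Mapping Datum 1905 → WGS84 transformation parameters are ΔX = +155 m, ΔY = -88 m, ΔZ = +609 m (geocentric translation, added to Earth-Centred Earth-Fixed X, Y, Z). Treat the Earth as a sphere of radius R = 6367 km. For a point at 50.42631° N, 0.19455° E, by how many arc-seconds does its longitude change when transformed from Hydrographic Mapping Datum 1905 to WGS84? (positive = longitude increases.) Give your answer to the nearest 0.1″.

Δλ = -4.5″

sin φ = 0.770806, cos φ = 0.637070, sin λ = 0.003396, cos λ = 0.999994.
East component: ΔE = −sin λ·ΔX + cos λ·ΔY = −(0.003396)(155) + (0.999994)(-88) = -88.53 m.
1° of latitude spans πR/180 = 111125 m; at latitude φ, 1° of longitude spans that × cos φ = 70794.5 m, so Δλ = -88.53 / 70794.5 × 3600 = -4.502″.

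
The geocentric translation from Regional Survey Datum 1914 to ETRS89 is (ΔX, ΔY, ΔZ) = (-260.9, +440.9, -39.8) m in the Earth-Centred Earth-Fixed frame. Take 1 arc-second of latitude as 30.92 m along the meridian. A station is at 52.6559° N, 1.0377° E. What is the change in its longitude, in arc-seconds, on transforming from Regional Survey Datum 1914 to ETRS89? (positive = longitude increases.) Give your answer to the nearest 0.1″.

Δλ = 23.8″

sin φ = 0.795007, cos φ = 0.606600, sin λ = 0.018110, cos λ = 0.999836.
East component: ΔE = −sin λ·ΔX + cos λ·ΔY = −(0.018110)(-260.9) + (0.999836)(440.9) = 445.55 m.
1° of latitude spans 3600 × 30.92 = 111312 m; at latitude φ, 1° of longitude spans that × cos φ = 67521.9 m, so Δλ = 445.55 / 67521.9 × 3600 = 23.755″.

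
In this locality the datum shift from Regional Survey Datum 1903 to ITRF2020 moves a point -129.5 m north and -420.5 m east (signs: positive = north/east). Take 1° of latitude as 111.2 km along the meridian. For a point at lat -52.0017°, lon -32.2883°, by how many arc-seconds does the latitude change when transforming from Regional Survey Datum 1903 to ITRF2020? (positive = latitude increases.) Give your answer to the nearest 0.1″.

Δφ = -4.2″

1° of latitude = 111.2 km, so Δφ = -129.5 / 111200 = -0.0011646° = -4.192″.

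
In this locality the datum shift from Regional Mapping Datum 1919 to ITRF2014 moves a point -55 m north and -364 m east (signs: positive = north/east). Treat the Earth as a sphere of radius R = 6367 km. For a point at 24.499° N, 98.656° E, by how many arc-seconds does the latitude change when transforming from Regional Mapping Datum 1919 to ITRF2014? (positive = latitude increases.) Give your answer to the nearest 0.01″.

On a sphere of radius R, 1 rad of latitude = R, so Δφ = ΔN / R = -55.0 / 6367000 = -8.6383e-06 rad = -1.782″.

Δφ = -1.78″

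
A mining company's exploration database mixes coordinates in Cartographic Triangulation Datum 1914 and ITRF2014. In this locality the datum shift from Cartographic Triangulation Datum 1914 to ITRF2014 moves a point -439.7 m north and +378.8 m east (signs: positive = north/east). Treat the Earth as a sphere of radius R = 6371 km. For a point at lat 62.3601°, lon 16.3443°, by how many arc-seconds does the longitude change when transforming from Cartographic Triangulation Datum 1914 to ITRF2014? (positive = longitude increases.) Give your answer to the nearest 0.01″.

Δλ = 26.44″

At latitude 62.3601°, cos φ = 0.463913.
One radian of longitude at latitude φ spans R cos φ, so Δλ = ΔE / (R cos φ) = 378.8 / (6371000 × 0.463913) = 1.2816e-04 rad = 26.436″.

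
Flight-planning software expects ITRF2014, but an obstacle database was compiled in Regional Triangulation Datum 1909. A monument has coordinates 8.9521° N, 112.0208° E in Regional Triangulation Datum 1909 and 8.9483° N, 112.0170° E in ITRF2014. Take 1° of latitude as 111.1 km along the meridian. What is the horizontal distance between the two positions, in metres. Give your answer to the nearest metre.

Δφ = 8.9483° − 8.9521° = -0.0038°; Δλ = 112.0170° − 112.0208° = -0.0038°.
ΔN = Δφ × 111100 = -422.2 m; ΔE = Δλ × 111100 × cos(8.9521°) = -0.0038 × 111100 × 0.987819 = -417.0 m.
Distance = √(ΔE² + ΔN²) = √((-417.0)² + (-422.2)²) = 593.4 m.

593 m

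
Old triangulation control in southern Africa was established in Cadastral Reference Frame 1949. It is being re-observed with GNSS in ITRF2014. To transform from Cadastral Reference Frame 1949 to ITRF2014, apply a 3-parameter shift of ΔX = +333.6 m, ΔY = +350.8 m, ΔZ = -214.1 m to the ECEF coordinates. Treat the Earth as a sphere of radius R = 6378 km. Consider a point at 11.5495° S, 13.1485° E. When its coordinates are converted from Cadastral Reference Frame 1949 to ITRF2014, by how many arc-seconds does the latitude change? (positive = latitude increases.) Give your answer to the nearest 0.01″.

Δφ = -4.16″

sin φ = -0.200214, cos φ = 0.979752, sin λ = 0.227476, cos λ = 0.973784.
North component: ΔN = −sin φ cos λ·ΔX − sin φ sin λ·ΔY + cos φ·ΔZ = −(-0.200214)(0.973784)(333.6) − (-0.200214)(0.227476)(350.8) + (0.979752)(-214.1) = -128.75 m.
1° of latitude spans πR/180 = 111317 m, so Δφ = -128.75 / 111317 × 3600 = -4.164″.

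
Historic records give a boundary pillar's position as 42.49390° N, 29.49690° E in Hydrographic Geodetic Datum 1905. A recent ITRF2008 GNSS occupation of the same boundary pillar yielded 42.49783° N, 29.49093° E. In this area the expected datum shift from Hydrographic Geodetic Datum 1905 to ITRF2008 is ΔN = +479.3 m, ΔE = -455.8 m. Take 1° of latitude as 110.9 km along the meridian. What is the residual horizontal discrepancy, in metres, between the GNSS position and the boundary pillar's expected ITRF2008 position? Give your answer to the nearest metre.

Observed coordinate differences: Δφ = +0.00393°, Δλ = -0.00597°.
Converting to metres (1° lat = 110900 m, cos φ = 0.737349): observed ΔN = 435.8 m, observed ΔE = -488.2 m.
Subtracting the expected shift leaves a residual of 435.8 − (479.3) = -43.5 m north and -488.2 − (-455.8) = -32.4 m east.
Residual distance = √((-43.5)² + (-32.4)²) = 54.2 m.

54 m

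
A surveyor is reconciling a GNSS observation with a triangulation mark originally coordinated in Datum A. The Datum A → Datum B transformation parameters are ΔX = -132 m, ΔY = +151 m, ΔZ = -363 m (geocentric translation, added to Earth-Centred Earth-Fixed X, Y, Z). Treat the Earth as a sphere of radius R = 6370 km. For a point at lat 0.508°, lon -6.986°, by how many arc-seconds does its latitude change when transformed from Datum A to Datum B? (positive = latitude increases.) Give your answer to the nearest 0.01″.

sin φ = 0.008866, cos φ = 0.999961, sin λ = -0.121627, cos λ = 0.992576.
North component: ΔN = −sin φ cos λ·ΔX − sin φ sin λ·ΔY + cos φ·ΔZ = −(0.008866)(0.992576)(-132) − (0.008866)(-0.121627)(151) + (0.999961)(-363) = -361.66 m.
1° of latitude spans πR/180 = 111177 m, so Δφ = -361.66 / 111177 × 3600 = -11.711″.

Δφ = -11.71″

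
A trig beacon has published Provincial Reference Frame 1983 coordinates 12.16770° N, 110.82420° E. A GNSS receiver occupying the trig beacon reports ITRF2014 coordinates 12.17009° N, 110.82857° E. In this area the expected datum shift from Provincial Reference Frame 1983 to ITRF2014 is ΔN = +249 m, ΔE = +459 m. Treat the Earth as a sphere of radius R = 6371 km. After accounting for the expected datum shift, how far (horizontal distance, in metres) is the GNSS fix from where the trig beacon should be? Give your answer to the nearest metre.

23 m

Observed coordinate differences: Δφ = +0.00239°, Δλ = +0.00437°.
Converting to metres (1° lat = 111195 m, cos φ = 0.977535): observed ΔN = 265.8 m, observed ΔE = 475.0 m.
Subtracting the expected shift leaves a residual of 265.8 − (249) = 16.8 m north and 475.0 − (459) = 16.0 m east.
Residual distance = √(16.8² + 16.0²) = 23.2 m.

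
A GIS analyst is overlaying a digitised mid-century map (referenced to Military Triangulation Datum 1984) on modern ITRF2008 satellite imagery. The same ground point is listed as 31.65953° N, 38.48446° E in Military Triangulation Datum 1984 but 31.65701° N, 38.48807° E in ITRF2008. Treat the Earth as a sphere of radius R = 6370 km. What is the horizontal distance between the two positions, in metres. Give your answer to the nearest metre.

Δφ = 31.65701° − 31.65953° = -0.00252°; Δλ = 38.48807° − 38.48446° = +0.00361°.
1° along a meridian = πR/180 = 111177 m.
ΔN = Δφ × 111177 = -280.2 m; ΔE = Δλ × 111177 × cos(31.65953°) = +0.00361 × 111177 × 0.851182 = 341.6 m.
Distance = √(ΔE² + ΔN²) = √(341.6² + (-280.2)²) = 441.8 m.

442 m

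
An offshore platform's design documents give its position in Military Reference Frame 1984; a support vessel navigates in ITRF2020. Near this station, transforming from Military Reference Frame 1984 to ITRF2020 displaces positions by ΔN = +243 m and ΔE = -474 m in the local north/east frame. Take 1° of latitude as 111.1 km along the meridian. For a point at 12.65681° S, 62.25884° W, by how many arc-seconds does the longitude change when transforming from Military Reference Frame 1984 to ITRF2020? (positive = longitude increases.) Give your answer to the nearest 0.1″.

Δλ = -15.7″

At latitude -12.65681°, cos φ = 0.975700.
1° of longitude at this latitude = 111.1 × cos φ = 108.40 km, so Δλ = -474.0 / 108400.3 = -0.0043727° = -15.742″.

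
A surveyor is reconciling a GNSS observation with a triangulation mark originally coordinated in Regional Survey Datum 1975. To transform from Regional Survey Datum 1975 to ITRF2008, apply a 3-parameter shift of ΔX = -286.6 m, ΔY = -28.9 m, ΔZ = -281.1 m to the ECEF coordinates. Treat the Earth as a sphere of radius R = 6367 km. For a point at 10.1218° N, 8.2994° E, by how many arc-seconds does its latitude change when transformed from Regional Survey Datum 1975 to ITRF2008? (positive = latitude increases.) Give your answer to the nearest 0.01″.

Δφ = -7.33″

sin φ = 0.175741, cos φ = 0.984436, sin λ = 0.144346, cos λ = 0.989527.
North component: ΔN = −sin φ cos λ·ΔX − sin φ sin λ·ΔY + cos φ·ΔZ = −(0.175741)(0.989527)(-286.6) − (0.175741)(0.144346)(-28.9) + (0.984436)(-281.1) = -226.15 m.
1° of latitude spans πR/180 = 111125 m, so Δφ = -226.15 / 111125 × 3600 = -7.326″.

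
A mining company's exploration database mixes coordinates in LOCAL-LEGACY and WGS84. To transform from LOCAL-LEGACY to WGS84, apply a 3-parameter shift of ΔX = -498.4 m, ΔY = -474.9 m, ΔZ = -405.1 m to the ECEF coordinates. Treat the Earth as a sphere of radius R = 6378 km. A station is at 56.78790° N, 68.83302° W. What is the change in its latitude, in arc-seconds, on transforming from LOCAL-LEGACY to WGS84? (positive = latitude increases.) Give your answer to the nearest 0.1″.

Δφ = -14.3″

sin φ = 0.836649, cos φ = 0.547740, sin λ = -0.932532, cos λ = 0.361087.
North component: ΔN = −sin φ cos λ·ΔX − sin φ sin λ·ΔY + cos φ·ΔZ = −(0.836649)(0.361087)(-498.4) − (0.836649)(-0.932532)(-474.9) + (0.547740)(-405.1) = -441.84 m.
1° of latitude spans πR/180 = 111317 m, so Δφ = -441.84 / 111317 × 3600 = -14.289″.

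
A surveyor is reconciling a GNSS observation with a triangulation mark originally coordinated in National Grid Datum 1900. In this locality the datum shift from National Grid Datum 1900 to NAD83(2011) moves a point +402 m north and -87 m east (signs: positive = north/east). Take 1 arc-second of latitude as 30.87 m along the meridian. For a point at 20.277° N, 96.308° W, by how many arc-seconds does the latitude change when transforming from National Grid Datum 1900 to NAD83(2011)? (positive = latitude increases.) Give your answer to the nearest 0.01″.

1″ of latitude = 30.87 m, so Δφ = 402.0 / 30.87 = 13.022″.

Δφ = 13.02″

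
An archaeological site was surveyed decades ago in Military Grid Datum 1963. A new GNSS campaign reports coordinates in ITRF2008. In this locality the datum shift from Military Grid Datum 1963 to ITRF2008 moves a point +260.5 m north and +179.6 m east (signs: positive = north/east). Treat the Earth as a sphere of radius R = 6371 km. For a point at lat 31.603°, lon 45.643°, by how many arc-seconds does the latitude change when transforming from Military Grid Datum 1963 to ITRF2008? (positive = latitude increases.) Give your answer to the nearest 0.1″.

On a sphere of radius R, 1 rad of latitude = R, so Δφ = ΔN / R = 260.5 / 6371000 = 4.0888e-05 rad = 8.434″.

Δφ = 8.4″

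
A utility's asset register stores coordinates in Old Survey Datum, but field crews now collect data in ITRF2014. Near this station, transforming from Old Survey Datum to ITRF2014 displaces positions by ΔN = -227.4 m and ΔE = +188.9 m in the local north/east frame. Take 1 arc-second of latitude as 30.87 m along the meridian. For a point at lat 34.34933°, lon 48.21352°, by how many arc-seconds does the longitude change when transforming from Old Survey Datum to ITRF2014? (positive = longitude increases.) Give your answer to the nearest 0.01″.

At latitude 34.34933°, cos φ = 0.825613.
1″ of longitude at this latitude = 30.87 × cos φ = 25.4867 m, so Δλ = 188.9 / 25.4867 = 7.412″.

Δλ = 7.41″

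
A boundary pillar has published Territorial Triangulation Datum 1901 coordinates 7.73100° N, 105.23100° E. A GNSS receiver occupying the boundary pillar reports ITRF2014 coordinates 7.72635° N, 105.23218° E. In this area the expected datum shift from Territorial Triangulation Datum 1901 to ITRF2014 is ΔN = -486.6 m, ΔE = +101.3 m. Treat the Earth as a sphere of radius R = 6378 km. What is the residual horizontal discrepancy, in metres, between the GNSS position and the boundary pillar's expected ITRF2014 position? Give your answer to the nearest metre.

42 m

Observed coordinate differences: Δφ = -0.00465°, Δλ = +0.00118°.
Converting to metres (1° lat = 111317 m, cos φ = 0.990911): observed ΔN = -517.6 m, observed ΔE = 130.2 m.
Subtracting the expected shift leaves a residual of -517.6 − (-486.6) = -31.0 m north and 130.2 − (101.3) = 28.9 m east.
Residual distance = √((-31.0)² + 28.9²) = 42.4 m.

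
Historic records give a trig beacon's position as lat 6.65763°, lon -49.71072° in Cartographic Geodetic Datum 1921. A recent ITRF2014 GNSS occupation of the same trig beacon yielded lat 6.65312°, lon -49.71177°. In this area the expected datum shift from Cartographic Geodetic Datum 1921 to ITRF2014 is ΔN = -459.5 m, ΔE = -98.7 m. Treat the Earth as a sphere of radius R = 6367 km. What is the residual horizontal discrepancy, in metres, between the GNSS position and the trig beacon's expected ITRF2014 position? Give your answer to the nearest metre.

Observed coordinate differences: Δφ = -0.00451°, Δλ = -0.00105°.
Converting to metres (1° lat = 111125 m, cos φ = 0.993257): observed ΔN = -501.2 m, observed ΔE = -115.9 m.
Subtracting the expected shift leaves a residual of -501.2 − (-459.5) = -41.7 m north and -115.9 − (-98.7) = -17.2 m east.
Residual distance = √((-41.7)² + (-17.2)²) = 45.1 m.

45 m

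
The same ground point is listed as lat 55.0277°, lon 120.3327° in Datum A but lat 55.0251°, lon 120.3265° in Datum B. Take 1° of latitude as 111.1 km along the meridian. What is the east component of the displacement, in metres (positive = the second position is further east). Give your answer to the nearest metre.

ΔE = -395 m

Δφ = 55.0251° − 55.0277° = -0.0026°; Δλ = 120.3265° − 120.3327° = -0.0062°.
ΔN = Δφ × 111100 = -288.9 m; ΔE = Δλ × 111100 × cos(55.0277°) = -0.0062 × 111100 × 0.573180 = -394.8 m.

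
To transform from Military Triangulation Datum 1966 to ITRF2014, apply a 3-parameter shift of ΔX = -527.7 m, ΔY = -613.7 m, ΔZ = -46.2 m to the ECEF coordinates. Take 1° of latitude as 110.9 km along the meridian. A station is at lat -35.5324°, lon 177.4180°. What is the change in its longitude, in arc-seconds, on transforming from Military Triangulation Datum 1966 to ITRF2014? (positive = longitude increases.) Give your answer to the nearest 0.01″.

sin φ = -0.581163, cos φ = 0.813787, sin λ = 0.045049, cos λ = -0.998985.
East component: ΔE = −sin λ·ΔX + cos λ·ΔY = −(0.045049)(-527.7) + (-0.998985)(-613.7) = 636.85 m.
1° of latitude spans 110900 m; at latitude φ, 1° of longitude spans that × cos φ = 90249.0 m, so Δλ = 636.85 / 90249.0 × 3600 = 25.404″.

Δλ = 25.40″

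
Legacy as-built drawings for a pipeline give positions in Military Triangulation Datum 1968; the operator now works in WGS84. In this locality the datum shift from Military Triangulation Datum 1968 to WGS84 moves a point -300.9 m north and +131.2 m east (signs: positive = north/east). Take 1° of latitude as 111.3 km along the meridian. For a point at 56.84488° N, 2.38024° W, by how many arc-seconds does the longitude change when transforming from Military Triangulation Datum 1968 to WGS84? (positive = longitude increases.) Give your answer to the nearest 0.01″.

At latitude 56.84488°, cos φ = 0.546908.
1° of longitude at this latitude = 111.3 × cos φ = 60.87 km, so Δλ = 131.2 / 60870.8 = 0.0021554° = 7.759″.

Δλ = 7.76″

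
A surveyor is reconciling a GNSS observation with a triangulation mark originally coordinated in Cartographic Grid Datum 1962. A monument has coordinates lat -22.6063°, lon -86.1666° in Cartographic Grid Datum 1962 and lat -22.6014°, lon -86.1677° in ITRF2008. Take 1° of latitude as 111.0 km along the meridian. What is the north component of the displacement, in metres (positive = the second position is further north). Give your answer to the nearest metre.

Δφ = -22.6014° − -22.6063° = +0.0049°; Δλ = -86.1677° − -86.1666° = -0.0011°.
ΔN = Δφ × 111000 = 543.9 m; ΔE = Δλ × 111000 × cos(-22.6063°) = -0.0011 × 111000 × 0.923168 = -112.7 m.

ΔN = 544 m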